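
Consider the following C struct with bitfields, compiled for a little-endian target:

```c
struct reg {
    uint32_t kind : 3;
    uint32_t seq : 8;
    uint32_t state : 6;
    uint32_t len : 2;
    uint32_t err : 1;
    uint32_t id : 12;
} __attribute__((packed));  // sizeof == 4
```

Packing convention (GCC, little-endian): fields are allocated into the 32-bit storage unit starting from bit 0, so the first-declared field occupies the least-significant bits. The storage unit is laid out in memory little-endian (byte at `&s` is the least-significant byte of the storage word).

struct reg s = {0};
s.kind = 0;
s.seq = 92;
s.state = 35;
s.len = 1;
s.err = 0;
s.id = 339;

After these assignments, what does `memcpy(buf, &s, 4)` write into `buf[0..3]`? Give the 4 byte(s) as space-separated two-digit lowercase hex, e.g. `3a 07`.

e0 1a 33 15

[0+:3] kind=0 & 0x7 = 0x0; word=0x00000000
[3+:8] seq=92 & 0xff = 0x5c; word=0x000002e0
[11+:6] state=35 & 0x3f = 0x23; word=0x00011ae0
[17+:2] len=1 & 0x3 = 0x1; word=0x00031ae0
[19+:1] err=0 & 0x1 = 0x0; word=0x00031ae0
[20+:12] id=339 & 0xfff = 0x153; word=0x15331ae0
word = 0x15331ae0 → little-endian bytes:
  [0]=0xe0  [1]=0x1a  [2]=0x33  [3]=0x15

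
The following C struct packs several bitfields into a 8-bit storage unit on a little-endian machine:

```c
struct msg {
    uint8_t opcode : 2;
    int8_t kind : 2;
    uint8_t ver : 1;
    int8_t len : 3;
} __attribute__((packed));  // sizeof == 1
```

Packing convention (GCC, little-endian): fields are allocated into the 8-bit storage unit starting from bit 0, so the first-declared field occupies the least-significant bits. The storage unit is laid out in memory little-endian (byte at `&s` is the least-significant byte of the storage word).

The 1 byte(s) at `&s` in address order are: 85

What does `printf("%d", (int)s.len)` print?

-4

[0]=0x85 (little-endian) → word 0x85
opcode:2 @ bit 0 → (0x85>>0)&0x3 = 0x1
kind:2 @ bit 2 → (0x85>>2)&0x3 = 0x1
ver:1 @ bit 4 → (0x85>>4)&0x1 = 0x0
len:3 @ bit 5 → (0x85>>5)&0x7 = 0x4  ←
len signed 3b, MSB=1: 4 - 8 = -4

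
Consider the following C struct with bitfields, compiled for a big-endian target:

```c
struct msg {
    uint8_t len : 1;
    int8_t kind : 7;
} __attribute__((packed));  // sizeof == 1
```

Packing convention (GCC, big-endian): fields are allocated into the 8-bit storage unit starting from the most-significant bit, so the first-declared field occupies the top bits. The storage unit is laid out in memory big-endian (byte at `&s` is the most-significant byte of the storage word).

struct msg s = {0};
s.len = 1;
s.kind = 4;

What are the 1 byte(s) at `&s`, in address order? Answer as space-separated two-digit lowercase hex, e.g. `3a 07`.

84

len:1 = 1 → 0x1 << 7 → word 0x80
kind:7 = 4 → 0x4 << 0 → word 0x84
word = 0x84 → big-endian bytes:
  [0]=0x84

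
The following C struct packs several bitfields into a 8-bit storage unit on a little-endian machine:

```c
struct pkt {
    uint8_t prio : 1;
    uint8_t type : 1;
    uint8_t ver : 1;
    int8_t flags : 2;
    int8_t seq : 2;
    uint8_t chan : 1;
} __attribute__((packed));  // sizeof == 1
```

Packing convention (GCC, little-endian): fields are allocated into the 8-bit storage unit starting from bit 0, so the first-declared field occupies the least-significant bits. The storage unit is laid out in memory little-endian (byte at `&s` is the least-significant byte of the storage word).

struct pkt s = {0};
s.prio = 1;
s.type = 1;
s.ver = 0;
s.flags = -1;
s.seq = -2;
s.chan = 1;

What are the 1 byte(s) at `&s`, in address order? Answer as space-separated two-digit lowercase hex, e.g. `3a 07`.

[0+:1] prio=1 & 0x1 = 0x1; word=0x01
[1+:1] type=1 & 0x1 = 0x1; word=0x03
[2+:1] ver=0 & 0x1 = 0x0; word=0x03
[3+:2] flags=-1 & 0x3 = 0x3; word=0x1b
[5+:2] seq=-2 & 0x3 = 0x2; word=0x5b
[7+:1] chan=1 & 0x1 = 0x1; word=0xdb
word = 0xdb → little-endian bytes:
  [0]=0xdb

db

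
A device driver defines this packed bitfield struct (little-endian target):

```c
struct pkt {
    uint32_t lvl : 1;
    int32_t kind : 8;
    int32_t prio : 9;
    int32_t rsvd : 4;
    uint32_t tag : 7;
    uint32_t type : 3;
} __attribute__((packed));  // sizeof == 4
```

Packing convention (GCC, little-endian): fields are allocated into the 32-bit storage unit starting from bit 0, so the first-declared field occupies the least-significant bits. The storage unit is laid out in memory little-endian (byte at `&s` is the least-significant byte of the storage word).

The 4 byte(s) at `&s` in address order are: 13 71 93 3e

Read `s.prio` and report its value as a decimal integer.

[0]=0x13 [1]=0x71 [2]=0x93 [3]=0x3e (little-endian) → word 0x3e937113
lvl:1 @ bit 0 → (0x3e937113>>0)&0x1 = 0x1
kind:8 @ bit 1 → (0x3e937113>>1)&0xff = 0x89
prio:9 @ bit 9 → (0x3e937113>>9)&0x1ff = 0x1b8  ←
rsvd:4 @ bit 18 → (0x3e937113>>18)&0xf = 0x4
tag:7 @ bit 22 → (0x3e937113>>22)&0x7f = 0x7a
type:3 @ bit 29 → (0x3e937113>>29)&0x7 = 0x1
prio signed 9b, MSB=1: 440 - 512 = -72

-72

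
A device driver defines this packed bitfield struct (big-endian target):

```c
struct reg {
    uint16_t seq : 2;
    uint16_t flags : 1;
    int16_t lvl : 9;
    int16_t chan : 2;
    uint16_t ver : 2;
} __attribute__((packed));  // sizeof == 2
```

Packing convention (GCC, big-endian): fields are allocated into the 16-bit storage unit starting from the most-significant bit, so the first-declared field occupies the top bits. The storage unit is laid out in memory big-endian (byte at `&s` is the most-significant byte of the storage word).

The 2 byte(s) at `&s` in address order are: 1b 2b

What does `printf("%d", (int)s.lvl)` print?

[0]=0x1b [1]=0x2b (big-endian) → word 0x1b2b
seq:2 @ bit 14 → (0x1b2b>>14)&0x3 = 0x0
flags:1 @ bit 13 → (0x1b2b>>13)&0x1 = 0x0
lvl:9 @ bit 4 → (0x1b2b>>4)&0x1ff = 0x1b2  ←
chan:2 @ bit 2 → (0x1b2b>>2)&0x3 = 0x2
ver:2 @ bit 0 → (0x1b2b>>0)&0x3 = 0x3
lvl signed 9b, MSB=1: 434 - 512 = -78

-78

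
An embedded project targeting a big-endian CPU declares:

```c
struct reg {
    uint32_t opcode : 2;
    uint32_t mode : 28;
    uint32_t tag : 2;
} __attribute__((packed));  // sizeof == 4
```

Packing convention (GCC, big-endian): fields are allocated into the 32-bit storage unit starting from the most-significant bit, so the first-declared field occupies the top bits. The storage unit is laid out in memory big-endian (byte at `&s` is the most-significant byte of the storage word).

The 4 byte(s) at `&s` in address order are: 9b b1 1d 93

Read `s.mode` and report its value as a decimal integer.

116148068

[0]=0x9b [1]=0xb1 [2]=0x1d [3]=0x93 (big-endian) → word 0x9bb11d93
opcode:2 @ bit 30 → (0x9bb11d93>>30)&0x3 = 0x2
mode:28 @ bit 2 → (0x9bb11d93>>2)&0xfffffff = 0x6ec4764  ←
tag:2 @ bit 0 → (0x9bb11d93>>0)&0x3 = 0x3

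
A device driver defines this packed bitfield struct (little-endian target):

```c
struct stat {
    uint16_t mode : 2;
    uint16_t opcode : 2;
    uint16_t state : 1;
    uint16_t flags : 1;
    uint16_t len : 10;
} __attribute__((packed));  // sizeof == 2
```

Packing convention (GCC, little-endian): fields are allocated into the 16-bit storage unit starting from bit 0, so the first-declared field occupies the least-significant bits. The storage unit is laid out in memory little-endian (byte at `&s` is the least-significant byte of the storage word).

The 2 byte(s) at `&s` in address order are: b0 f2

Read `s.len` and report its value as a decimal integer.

970

[0]=0xb0 [1]=0xf2 (little-endian) → word 0xf2b0
mode:2 @ bit 0 → (0xf2b0>>0)&0x3 = 0x0
opcode:2 @ bit 2 → (0xf2b0>>2)&0x3 = 0x0
state:1 @ bit 4 → (0xf2b0>>4)&0x1 = 0x1
flags:1 @ bit 5 → (0xf2b0>>5)&0x1 = 0x1
len:10 @ bit 6 → (0xf2b0>>6)&0x3ff = 0x3ca  ←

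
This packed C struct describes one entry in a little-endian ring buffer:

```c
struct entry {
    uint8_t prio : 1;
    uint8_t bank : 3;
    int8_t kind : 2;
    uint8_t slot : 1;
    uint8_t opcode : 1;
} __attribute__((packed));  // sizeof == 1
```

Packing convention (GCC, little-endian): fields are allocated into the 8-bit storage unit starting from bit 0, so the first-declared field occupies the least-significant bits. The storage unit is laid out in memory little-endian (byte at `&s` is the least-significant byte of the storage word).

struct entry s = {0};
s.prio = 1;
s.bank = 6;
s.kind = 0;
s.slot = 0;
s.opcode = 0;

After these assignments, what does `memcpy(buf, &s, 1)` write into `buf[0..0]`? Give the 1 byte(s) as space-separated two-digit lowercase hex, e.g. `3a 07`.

0d

prio (1b) val=1 bits=0x1 at bit 0: 0x01
bank (3b) val=6 bits=0x6 at bit 1: 0x0d
kind (2b) val=0 bits=0x0 at bit 4: 0x0d
slot (1b) val=0 bits=0x0 at bit 6: 0x0d
opcode (1b) val=0 bits=0x0 at bit 7: 0x0d
word = 0x0d → little-endian bytes:
  [0]=0x0d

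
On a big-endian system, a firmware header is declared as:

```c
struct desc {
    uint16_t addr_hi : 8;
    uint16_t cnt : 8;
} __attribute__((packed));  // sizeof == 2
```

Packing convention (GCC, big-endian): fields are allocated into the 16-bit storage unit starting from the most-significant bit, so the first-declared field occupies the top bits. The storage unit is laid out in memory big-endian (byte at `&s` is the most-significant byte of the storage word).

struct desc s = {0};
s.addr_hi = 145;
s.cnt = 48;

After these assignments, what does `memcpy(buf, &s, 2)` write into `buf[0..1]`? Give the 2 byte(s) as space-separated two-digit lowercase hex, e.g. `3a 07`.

91 30

addr_hi (8b) val=145 bits=0x91 at bit 8: 0x9100
cnt (8b) val=48 bits=0x30 at bit 0: 0x9130
word = 0x9130 → big-endian bytes:
  [0]=0x91  [1]=0x30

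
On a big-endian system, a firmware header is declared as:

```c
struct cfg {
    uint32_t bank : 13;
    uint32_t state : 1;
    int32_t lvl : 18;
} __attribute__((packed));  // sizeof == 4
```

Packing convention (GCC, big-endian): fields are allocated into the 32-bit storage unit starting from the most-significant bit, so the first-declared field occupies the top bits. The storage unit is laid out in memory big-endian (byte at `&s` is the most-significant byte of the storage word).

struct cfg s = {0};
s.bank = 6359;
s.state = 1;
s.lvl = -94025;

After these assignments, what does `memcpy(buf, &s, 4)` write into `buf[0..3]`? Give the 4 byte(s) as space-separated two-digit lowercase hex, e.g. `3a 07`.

c6 be 90 b7

bank:13 = 6359 → 0x18d7 << 19 → word 0xc6b80000
state:1 = 1 → 0x1 << 18 → word 0xc6bc0000
lvl:18 = -94025 → 0x290b7 << 0 → word 0xc6be90b7
word = 0xc6be90b7 → big-endian bytes:
  [0]=0xc6  [1]=0xbe  [2]=0x90  [3]=0xb7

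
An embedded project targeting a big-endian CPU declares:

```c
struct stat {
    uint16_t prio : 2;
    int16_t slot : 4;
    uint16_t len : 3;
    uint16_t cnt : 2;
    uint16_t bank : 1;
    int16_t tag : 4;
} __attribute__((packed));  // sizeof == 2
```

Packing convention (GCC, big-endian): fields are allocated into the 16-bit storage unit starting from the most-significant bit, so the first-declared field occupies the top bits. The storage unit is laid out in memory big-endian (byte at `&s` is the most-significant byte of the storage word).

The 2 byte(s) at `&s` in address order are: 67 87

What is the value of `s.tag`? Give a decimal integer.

7

[0]=0x67 [1]=0x87 (big-endian) → word 0x6787
prio:2 @ bit 14 → (0x6787>>14)&0x3 = 0x1
slot:4 @ bit 10 → (0x6787>>10)&0xf = 0x9
len:3 @ bit 7 → (0x6787>>7)&0x7 = 0x7
cnt:2 @ bit 5 → (0x6787>>5)&0x3 = 0x0
bank:1 @ bit 4 → (0x6787>>4)&0x1 = 0x0
tag:4 @ bit 0 → (0x6787>>0)&0xf = 0x7  ←
tag signed 4b, MSB=0: value = 7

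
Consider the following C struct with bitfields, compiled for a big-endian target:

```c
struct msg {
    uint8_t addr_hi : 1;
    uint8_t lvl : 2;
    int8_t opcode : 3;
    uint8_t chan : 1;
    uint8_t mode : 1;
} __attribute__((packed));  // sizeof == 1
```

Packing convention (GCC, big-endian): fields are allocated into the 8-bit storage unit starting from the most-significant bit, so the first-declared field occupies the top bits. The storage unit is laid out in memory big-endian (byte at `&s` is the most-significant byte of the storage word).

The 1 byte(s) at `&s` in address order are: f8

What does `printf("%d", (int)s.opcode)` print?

-2

[0]=0xf8 (big-endian) → word 0xf8
addr_hi:1 @ bit 7 → (0xf8>>7)&0x1 = 0x1
lvl:2 @ bit 5 → (0xf8>>5)&0x3 = 0x3
opcode:3 @ bit 2 → (0xf8>>2)&0x7 = 0x6  ←
chan:1 @ bit 1 → (0xf8>>1)&0x1 = 0x0
mode:1 @ bit 0 → (0xf8>>0)&0x1 = 0x0
opcode signed 3b, MSB=1: 6 - 8 = -2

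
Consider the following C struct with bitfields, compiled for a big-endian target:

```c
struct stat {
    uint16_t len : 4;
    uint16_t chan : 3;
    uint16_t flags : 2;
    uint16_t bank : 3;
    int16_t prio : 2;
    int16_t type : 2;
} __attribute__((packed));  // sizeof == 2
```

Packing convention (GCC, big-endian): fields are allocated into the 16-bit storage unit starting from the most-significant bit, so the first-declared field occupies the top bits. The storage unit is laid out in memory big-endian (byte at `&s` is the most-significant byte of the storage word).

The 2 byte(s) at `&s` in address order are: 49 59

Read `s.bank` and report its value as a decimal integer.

5

[0]=0x49 [1]=0x59 (big-endian) → word 0x4959
len:4 @ bit 12 → (0x4959>>12)&0xf = 0x4
chan:3 @ bit 9 → (0x4959>>9)&0x7 = 0x4
flags:2 @ bit 7 → (0x4959>>7)&0x3 = 0x2
bank:3 @ bit 4 → (0x4959>>4)&0x7 = 0x5  ←
prio:2 @ bit 2 → (0x4959>>2)&0x3 = 0x2
type:2 @ bit 0 → (0x4959>>0)&0x3 = 0x1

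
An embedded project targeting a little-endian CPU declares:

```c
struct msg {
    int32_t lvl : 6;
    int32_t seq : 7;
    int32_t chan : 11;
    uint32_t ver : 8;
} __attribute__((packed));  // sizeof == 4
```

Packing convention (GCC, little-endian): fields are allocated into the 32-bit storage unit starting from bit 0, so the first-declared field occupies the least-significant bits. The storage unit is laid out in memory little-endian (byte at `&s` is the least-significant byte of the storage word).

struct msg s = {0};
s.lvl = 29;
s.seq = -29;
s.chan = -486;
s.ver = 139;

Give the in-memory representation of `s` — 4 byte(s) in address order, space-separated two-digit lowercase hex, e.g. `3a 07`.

dd 58 c3 8b

lvl (6b) val=29 bits=0x1d at bit 0: 0x0000001d
seq (7b) val=-29 bits=0x63 at bit 6: 0x000018dd
chan (11b) val=-486 bits=0x61a at bit 13: 0x00c358dd
ver (8b) val=139 bits=0x8b at bit 24: 0x8bc358dd
word = 0x8bc358dd → little-endian bytes:
  [0]=0xdd  [1]=0x58  [2]=0xc3  [3]=0x8b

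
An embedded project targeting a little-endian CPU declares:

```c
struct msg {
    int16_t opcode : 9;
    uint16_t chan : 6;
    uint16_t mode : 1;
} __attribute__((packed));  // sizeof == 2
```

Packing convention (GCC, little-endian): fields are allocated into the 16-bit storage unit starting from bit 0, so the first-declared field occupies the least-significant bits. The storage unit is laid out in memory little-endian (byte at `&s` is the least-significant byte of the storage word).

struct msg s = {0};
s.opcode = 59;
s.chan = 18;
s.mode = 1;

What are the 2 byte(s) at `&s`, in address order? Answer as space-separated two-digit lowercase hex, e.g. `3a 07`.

3b a4

opcode (9b) val=59 bits=0x3b at bit 0: 0x003b
chan (6b) val=18 bits=0x12 at bit 9: 0x243b
mode (1b) val=1 bits=0x1 at bit 15: 0xa43b
word = 0xa43b → little-endian bytes:
  [0]=0x3b  [1]=0xa4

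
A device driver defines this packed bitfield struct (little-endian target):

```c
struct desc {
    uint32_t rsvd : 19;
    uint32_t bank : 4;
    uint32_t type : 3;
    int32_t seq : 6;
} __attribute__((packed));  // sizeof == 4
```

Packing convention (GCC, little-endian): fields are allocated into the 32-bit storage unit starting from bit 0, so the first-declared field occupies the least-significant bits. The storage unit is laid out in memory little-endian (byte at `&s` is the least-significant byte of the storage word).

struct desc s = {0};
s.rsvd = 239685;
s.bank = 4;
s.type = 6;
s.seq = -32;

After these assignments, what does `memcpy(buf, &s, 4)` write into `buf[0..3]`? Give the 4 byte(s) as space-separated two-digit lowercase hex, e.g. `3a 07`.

45 a8 23 83

rsvd:19 = 239685 → 0x3a845 << 0 → word 0x0003a845
bank:4 = 4 → 0x4 << 19 → word 0x0023a845
type:3 = 6 → 0x6 << 23 → word 0x0323a845
seq:6 = -32 → 0x20 << 26 → word 0x8323a845
word = 0x8323a845 → little-endian bytes:
  [0]=0x45  [1]=0xa8  [2]=0x23  [3]=0x83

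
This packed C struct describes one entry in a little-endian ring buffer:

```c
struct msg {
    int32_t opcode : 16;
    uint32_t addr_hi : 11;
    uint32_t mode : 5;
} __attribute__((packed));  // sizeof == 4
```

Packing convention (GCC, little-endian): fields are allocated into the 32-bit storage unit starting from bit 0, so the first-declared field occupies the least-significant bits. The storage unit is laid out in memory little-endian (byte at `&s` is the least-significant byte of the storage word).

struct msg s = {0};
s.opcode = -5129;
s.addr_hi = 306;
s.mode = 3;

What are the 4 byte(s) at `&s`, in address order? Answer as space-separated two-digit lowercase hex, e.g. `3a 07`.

opcode:16 = -5129 → 0xebf7 << 0 → word 0x0000ebf7
addr_hi:11 = 306 → 0x132 << 16 → word 0x0132ebf7
mode:5 = 3 → 0x3 << 27 → word 0x1932ebf7
word = 0x1932ebf7 → little-endian bytes:
  [0]=0xf7  [1]=0xeb  [2]=0x32  [3]=0x19

f7 eb 32 19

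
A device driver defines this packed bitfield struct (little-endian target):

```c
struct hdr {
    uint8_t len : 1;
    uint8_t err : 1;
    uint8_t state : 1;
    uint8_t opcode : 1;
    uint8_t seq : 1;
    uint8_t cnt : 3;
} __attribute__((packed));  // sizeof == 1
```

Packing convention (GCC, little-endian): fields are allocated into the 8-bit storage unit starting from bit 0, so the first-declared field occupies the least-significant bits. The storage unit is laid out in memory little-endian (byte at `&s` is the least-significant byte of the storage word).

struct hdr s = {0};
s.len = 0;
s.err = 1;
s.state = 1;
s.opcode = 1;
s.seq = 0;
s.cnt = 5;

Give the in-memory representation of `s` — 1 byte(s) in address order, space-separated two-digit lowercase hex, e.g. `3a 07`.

ae

len:1 = 0 → 0x0 << 0 → word 0x00
err:1 = 1 → 0x1 << 1 → word 0x02
state:1 = 1 → 0x1 << 2 → word 0x06
opcode:1 = 1 → 0x1 << 3 → word 0x0e
seq:1 = 0 → 0x0 << 4 → word 0x0e
cnt:3 = 5 → 0x5 << 5 → word 0xae
word = 0xae → little-endian bytes:
  [0]=0xae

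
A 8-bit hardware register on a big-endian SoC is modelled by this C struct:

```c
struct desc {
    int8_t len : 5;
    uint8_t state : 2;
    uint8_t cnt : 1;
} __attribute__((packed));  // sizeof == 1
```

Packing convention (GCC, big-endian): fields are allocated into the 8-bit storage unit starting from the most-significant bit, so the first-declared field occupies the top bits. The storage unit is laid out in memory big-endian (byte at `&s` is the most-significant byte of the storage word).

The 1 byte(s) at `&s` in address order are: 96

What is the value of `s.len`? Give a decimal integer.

[0]=0x96 (big-endian) → word 0x96
len:5 @ bit 3 → (0x96>>3)&0x1f = 0x12  ←
state:2 @ bit 1 → (0x96>>1)&0x3 = 0x3
cnt:1 @ bit 0 → (0x96>>0)&0x1 = 0x0
len signed 5b, MSB=1: 18 - 32 = -14

-14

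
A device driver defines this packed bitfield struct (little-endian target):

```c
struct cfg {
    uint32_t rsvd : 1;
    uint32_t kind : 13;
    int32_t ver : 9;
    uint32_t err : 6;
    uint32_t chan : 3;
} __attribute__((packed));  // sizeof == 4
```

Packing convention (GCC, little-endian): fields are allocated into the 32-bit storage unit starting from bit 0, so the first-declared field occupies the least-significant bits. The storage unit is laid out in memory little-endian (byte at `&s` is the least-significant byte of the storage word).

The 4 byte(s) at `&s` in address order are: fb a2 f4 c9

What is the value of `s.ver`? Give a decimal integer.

[0]=0xfb [1]=0xa2 [2]=0xf4 [3]=0xc9 (little-endian) → word 0xc9f4a2fb
rsvd [0+:1] = (word>>0) & 0x1 = 1
kind [1+:13] = (word>>1) & 0x1fff = 4477
ver [14+:9] = (word>>14) & 0x1ff = 466  ←
err [23+:6] = (word>>23) & 0x3f = 19
chan [29+:3] = (word>>29) & 0x7 = 6
ver signed 9b, MSB=1: 466 - 512 = -46

-46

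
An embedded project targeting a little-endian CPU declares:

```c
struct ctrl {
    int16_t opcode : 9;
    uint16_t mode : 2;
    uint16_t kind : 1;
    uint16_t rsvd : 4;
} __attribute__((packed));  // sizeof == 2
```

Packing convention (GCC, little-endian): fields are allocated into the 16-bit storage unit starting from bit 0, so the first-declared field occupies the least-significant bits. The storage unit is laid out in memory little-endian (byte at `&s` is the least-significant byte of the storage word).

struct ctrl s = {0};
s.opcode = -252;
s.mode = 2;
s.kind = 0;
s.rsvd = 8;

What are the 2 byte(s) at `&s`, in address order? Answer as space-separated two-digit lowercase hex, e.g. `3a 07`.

04 85

opcode:9 = -252 → 0x104 << 0 → word 0x0104
mode:2 = 2 → 0x2 << 9 → word 0x0504
kind:1 = 0 → 0x0 << 11 → word 0x0504
rsvd:4 = 8 → 0x8 << 12 → word 0x8504
word = 0x8504 → little-endian bytes:
  [0]=0x04  [1]=0x85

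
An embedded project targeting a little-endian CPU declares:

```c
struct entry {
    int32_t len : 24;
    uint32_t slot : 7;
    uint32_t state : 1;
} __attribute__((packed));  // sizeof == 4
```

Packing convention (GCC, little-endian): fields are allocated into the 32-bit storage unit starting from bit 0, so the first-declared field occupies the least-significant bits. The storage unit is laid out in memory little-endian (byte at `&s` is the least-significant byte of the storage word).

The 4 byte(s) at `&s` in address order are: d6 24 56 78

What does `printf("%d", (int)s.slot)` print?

[0]=0xd6 [1]=0x24 [2]=0x56 [3]=0x78 (little-endian) → word 0x785624d6
len [0+:24] = (word>>0) & 0xffffff = 5645526
slot [24+:7] = (word>>24) & 0x7f = 120  ←
state [31+:1] = (word>>31) & 0x1 = 0

120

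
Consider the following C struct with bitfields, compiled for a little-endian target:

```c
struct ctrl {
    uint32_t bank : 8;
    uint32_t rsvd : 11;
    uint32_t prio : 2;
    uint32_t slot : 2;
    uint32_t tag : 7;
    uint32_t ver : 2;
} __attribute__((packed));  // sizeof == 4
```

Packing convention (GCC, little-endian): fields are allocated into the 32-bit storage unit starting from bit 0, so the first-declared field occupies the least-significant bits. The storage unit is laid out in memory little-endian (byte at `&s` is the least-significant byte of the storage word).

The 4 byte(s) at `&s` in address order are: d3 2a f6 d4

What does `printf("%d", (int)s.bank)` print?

211

[0]=0xd3 [1]=0x2a [2]=0xf6 [3]=0xd4 (little-endian) → word 0xd4f62ad3
bank:8 @ bit 0 → (0xd4f62ad3>>0)&0xff = 0xd3  ←
rsvd:11 @ bit 8 → (0xd4f62ad3>>8)&0x7ff = 0x62a
prio:2 @ bit 19 → (0xd4f62ad3>>19)&0x3 = 0x2
slot:2 @ bit 21 → (0xd4f62ad3>>21)&0x3 = 0x3
tag:7 @ bit 23 → (0xd4f62ad3>>23)&0x7f = 0x29
ver:2 @ bit 30 → (0xd4f62ad3>>30)&0x3 = 0x3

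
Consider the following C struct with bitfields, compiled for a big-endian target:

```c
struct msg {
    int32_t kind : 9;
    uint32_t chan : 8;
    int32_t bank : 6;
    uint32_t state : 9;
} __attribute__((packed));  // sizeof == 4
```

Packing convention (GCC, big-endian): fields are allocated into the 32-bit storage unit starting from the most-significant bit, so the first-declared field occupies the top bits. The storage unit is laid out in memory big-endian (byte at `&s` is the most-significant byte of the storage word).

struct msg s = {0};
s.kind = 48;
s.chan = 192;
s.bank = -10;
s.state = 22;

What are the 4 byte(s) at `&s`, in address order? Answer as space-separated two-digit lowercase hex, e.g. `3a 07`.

kind:9 = 48 → 0x30 << 23 → word 0x18000000
chan:8 = 192 → 0xc0 << 15 → word 0x18600000
bank:6 = -10 → 0x36 << 9 → word 0x18606c00
state:9 = 22 → 0x16 << 0 → word 0x18606c16
word = 0x18606c16 → big-endian bytes:
  [0]=0x18  [1]=0x60  [2]=0x6c  [3]=0x16

18 60 6c 16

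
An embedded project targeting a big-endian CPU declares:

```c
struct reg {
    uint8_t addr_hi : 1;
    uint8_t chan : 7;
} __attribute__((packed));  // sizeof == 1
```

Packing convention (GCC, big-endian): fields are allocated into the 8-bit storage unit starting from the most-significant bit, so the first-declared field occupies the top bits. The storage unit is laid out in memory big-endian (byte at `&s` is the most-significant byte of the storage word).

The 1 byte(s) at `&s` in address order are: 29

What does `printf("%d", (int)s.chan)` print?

[0]=0x29 (big-endian) → word 0x29
addr_hi:1 @ bit 7 → (0x29>>7)&0x1 = 0x0
chan:7 @ bit 0 → (0x29>>0)&0x7f = 0x29  ←

41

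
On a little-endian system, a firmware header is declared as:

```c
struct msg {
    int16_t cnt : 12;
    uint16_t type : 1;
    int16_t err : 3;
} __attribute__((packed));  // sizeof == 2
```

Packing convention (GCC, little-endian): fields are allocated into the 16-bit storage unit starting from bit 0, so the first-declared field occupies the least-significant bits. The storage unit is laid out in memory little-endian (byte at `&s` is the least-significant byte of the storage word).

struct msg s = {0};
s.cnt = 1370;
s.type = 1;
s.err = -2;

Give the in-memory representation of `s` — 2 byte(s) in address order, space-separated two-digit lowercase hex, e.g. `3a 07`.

5a d5

[0+:12] cnt=1370 & 0xfff = 0x55a; word=0x055a
[12+:1] type=1 & 0x1 = 0x1; word=0x155a
[13+:3] err=-2 & 0x7 = 0x6; word=0xd55a
word = 0xd55a → little-endian bytes:
  [0]=0x5a  [1]=0xd5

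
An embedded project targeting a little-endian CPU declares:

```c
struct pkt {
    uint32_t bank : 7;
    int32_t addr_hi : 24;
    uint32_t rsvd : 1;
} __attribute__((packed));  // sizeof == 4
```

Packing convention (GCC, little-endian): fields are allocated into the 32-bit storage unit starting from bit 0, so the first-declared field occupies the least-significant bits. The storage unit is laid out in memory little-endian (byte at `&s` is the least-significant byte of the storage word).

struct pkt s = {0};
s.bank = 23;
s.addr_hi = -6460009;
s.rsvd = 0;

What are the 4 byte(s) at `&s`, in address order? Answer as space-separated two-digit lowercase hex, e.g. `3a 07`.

97 cb b6 4e

bank (7b) val=23 bits=0x17 at bit 0: 0x00000017
addr_hi (24b) val=-6460009 bits=0x9d6d97 at bit 7: 0x4eb6cb97
rsvd (1b) val=0 bits=0x0 at bit 31: 0x4eb6cb97
word = 0x4eb6cb97 → little-endian bytes:
  [0]=0x97  [1]=0xcb  [2]=0xb6  [3]=0x4e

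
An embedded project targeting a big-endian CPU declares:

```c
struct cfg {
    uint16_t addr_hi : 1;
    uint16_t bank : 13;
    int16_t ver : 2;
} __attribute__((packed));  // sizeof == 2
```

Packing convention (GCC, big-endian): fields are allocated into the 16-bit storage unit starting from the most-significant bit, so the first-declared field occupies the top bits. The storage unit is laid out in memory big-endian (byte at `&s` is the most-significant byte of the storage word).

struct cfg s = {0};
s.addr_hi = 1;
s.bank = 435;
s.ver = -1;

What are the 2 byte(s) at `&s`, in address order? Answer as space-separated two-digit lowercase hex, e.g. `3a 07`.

addr_hi (1b) val=1 bits=0x1 at bit 15: 0x8000
bank (13b) val=435 bits=0x1b3 at bit 2: 0x86cc
ver (2b) val=-1 bits=0x3 at bit 0: 0x86cf
word = 0x86cf → big-endian bytes:
  [0]=0x86  [1]=0xcf

86 cf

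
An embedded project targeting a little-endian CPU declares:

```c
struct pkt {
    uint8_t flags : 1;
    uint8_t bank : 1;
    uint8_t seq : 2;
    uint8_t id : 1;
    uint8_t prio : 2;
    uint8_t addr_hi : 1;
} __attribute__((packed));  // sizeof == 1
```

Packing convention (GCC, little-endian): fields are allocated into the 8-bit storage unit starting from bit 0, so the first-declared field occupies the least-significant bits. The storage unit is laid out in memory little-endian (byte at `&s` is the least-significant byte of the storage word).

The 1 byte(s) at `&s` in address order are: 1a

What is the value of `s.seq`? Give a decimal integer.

2

[0]=0x1a (little-endian) → word 0x1a
flags [0+:1] = (word>>0) & 0x1 = 0
bank [1+:1] = (word>>1) & 0x1 = 1
seq [2+:2] = (word>>2) & 0x3 = 2  ←
id [4+:1] = (word>>4) & 0x1 = 1
prio [5+:2] = (word>>5) & 0x3 = 0
addr_hi [7+:1] = (word>>7) & 0x1 = 0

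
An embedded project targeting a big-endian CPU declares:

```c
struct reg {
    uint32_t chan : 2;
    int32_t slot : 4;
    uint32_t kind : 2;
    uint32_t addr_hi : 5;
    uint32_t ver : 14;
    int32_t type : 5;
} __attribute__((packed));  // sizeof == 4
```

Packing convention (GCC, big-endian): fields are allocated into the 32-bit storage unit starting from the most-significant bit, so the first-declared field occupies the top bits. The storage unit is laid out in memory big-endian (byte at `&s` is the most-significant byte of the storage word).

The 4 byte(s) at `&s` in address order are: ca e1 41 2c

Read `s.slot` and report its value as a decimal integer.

[0]=0xca [1]=0xe1 [2]=0x41 [3]=0x2c (big-endian) → word 0xcae1412c
chan:2 @ bit 30 → (0xcae1412c>>30)&0x3 = 0x3
slot:4 @ bit 26 → (0xcae1412c>>26)&0xf = 0x2  ←
kind:2 @ bit 24 → (0xcae1412c>>24)&0x3 = 0x2
addr_hi:5 @ bit 19 → (0xcae1412c>>19)&0x1f = 0x1c
ver:14 @ bit 5 → (0xcae1412c>>5)&0x3fff = 0xa09
type:5 @ bit 0 → (0xcae1412c>>0)&0x1f = 0xc
slot signed 4b, MSB=0: value = 2

2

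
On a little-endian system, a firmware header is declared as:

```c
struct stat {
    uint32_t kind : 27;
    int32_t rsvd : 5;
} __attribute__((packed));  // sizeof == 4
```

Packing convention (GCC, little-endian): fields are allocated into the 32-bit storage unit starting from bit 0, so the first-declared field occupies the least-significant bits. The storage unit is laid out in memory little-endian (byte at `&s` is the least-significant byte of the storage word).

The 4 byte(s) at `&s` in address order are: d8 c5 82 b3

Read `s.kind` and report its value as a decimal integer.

58901976

[0]=0xd8 [1]=0xc5 [2]=0x82 [3]=0xb3 (little-endian) → word 0xb382c5d8
kind:27 @ bit 0 → (0xb382c5d8>>0)&0x7ffffff = 0x382c5d8  ←
rsvd:5 @ bit 27 → (0xb382c5d8>>27)&0x1f = 0x16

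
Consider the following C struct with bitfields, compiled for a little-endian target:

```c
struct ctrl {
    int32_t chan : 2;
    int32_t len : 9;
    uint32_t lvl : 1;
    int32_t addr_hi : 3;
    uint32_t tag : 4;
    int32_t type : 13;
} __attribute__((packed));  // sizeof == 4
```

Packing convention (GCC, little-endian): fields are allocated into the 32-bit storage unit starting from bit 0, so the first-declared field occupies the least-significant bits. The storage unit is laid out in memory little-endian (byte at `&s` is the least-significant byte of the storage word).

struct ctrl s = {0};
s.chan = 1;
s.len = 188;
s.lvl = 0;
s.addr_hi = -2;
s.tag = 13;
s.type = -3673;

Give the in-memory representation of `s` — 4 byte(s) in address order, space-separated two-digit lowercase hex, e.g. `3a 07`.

[0+:2] chan=1 & 0x3 = 0x1; word=0x00000001
[2+:9] len=188 & 0x1ff = 0xbc; word=0x000002f1
[11+:1] lvl=0 & 0x1 = 0x0; word=0x000002f1
[12+:3] addr_hi=-2 & 0x7 = 0x6; word=0x000062f1
[15+:4] tag=13 & 0xf = 0xd; word=0x0006e2f1
[19+:13] type=-3673 & 0x1fff = 0x11a7; word=0x8d3ee2f1
word = 0x8d3ee2f1 → little-endian bytes:
  [0]=0xf1  [1]=0xe2  [2]=0x3e  [3]=0x8d

f1 e2 3e 8d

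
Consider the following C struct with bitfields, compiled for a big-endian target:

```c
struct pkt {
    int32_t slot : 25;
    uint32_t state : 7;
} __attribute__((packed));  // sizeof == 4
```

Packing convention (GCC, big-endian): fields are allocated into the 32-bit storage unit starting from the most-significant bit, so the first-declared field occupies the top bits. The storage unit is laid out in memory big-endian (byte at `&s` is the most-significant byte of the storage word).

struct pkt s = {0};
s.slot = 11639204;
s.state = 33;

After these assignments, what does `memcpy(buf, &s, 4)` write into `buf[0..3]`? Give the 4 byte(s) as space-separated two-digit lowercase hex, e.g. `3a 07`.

58 cc d2 21

[7+:25] slot=11639204 & 0x1ffffff = 0xb199a4; word=0x58ccd200
[0+:7] state=33 & 0x7f = 0x21; word=0x58ccd221
word = 0x58ccd221 → big-endian bytes:
  [0]=0x58  [1]=0xcc  [2]=0xd2  [3]=0x21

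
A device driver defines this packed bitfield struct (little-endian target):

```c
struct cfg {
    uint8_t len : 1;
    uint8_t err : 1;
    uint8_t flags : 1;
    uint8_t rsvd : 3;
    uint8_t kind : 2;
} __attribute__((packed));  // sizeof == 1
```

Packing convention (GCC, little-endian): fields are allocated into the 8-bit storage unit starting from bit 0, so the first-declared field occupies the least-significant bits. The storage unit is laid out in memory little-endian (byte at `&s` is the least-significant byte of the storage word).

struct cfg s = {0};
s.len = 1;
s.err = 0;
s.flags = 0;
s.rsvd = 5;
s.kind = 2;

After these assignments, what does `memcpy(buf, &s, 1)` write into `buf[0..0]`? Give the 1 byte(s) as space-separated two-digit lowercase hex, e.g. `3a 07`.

a9

len:1 = 1 → 0x1 << 0 → word 0x01
err:1 = 0 → 0x0 << 1 → word 0x01
flags:1 = 0 → 0x0 << 2 → word 0x01
rsvd:3 = 5 → 0x5 << 3 → word 0x29
kind:2 = 2 → 0x2 << 6 → word 0xa9
word = 0xa9 → little-endian bytes:
  [0]=0xa9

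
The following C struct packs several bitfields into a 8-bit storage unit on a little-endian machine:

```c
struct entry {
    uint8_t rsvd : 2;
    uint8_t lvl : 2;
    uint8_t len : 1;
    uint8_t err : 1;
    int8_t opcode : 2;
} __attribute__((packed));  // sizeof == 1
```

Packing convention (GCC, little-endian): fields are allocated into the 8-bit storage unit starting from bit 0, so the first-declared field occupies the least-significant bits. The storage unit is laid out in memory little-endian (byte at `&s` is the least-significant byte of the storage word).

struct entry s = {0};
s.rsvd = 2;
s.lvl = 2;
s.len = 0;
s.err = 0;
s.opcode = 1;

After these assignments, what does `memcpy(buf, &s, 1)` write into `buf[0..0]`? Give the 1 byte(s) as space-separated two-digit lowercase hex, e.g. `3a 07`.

4a

rsvd (2b) val=2 bits=0x2 at bit 0: 0x02
lvl (2b) val=2 bits=0x2 at bit 2: 0x0a
len (1b) val=0 bits=0x0 at bit 4: 0x0a
err (1b) val=0 bits=0x0 at bit 5: 0x0a
opcode (2b) val=1 bits=0x1 at bit 6: 0x4a
word = 0x4a → little-endian bytes:
  [0]=0x4a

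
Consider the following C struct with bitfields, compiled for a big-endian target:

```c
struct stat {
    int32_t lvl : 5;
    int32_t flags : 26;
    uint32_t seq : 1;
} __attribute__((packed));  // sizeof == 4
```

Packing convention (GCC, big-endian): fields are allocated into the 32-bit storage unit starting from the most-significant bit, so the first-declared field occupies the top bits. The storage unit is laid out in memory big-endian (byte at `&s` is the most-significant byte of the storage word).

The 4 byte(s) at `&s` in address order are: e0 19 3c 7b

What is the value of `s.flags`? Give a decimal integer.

[0]=0xe0 [1]=0x19 [2]=0x3c [3]=0x7b (big-endian) → word 0xe0193c7b
lvl [27+:5] = (word>>27) & 0x1f = 28
flags [1+:26] = (word>>1) & 0x3ffffff = 826941  ←
seq [0+:1] = (word>>0) & 0x1 = 1
flags signed 26b, MSB=0: value = 826941

826941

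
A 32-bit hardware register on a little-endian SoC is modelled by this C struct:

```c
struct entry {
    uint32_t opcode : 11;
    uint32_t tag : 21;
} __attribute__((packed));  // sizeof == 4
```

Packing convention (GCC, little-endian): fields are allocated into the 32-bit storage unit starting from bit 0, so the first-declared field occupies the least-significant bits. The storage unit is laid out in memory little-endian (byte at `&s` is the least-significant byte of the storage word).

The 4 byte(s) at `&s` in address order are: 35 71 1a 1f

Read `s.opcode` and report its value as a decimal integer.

[0]=0x35 [1]=0x71 [2]=0x1a [3]=0x1f (little-endian) → word 0x1f1a7135
opcode:11 @ bit 0 → (0x1f1a7135>>0)&0x7ff = 0x135  ←
tag:21 @ bit 11 → (0x1f1a7135>>11)&0x1fffff = 0x3e34e

309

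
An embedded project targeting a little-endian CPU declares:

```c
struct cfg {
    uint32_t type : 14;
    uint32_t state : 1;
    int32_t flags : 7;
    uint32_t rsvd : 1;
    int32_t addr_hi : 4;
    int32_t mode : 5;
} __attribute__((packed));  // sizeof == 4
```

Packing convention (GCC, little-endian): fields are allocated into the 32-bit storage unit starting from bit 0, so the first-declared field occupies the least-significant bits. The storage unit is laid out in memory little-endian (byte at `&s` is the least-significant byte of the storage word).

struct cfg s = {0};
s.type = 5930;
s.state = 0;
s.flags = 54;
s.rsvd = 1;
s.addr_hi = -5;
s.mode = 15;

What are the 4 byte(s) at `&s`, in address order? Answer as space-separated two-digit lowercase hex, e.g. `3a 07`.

type (14b) val=5930 bits=0x172a at bit 0: 0x0000172a
state (1b) val=0 bits=0x0 at bit 14: 0x0000172a
flags (7b) val=54 bits=0x36 at bit 15: 0x001b172a
rsvd (1b) val=1 bits=0x1 at bit 22: 0x005b172a
addr_hi (4b) val=-5 bits=0xb at bit 23: 0x05db172a
mode (5b) val=15 bits=0xf at bit 27: 0x7ddb172a
word = 0x7ddb172a → little-endian bytes:
  [0]=0x2a  [1]=0x17  [2]=0xdb  [3]=0x7d

2a 17 db 7d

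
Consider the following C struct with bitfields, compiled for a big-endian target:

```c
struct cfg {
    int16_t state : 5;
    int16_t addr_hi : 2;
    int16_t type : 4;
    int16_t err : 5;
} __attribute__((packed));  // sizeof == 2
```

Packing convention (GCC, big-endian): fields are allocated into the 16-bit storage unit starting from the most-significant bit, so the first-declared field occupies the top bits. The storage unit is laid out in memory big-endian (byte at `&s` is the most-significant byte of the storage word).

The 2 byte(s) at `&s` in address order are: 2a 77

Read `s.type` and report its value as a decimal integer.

3

[0]=0x2a [1]=0x77 (big-endian) → word 0x2a77
state:5 @ bit 11 → (0x2a77>>11)&0x1f = 0x5
addr_hi:2 @ bit 9 → (0x2a77>>9)&0x3 = 0x1
type:4 @ bit 5 → (0x2a77>>5)&0xf = 0x3  ←
err:5 @ bit 0 → (0x2a77>>0)&0x1f = 0x17
type signed 4b, MSB=0: value = 3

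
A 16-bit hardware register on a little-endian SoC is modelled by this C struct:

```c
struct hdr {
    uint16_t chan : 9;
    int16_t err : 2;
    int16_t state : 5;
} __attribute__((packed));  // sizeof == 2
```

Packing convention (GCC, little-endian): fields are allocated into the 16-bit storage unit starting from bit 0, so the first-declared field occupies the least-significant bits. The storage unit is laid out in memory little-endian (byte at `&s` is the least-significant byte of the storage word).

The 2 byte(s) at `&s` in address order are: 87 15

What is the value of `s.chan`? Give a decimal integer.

391

[0]=0x87 [1]=0x15 (little-endian) → word 0x1587
chan [0+:9] = (word>>0) & 0x1ff = 391  ←
err [9+:2] = (word>>9) & 0x3 = 2
state [11+:5] = (word>>11) & 0x1f = 2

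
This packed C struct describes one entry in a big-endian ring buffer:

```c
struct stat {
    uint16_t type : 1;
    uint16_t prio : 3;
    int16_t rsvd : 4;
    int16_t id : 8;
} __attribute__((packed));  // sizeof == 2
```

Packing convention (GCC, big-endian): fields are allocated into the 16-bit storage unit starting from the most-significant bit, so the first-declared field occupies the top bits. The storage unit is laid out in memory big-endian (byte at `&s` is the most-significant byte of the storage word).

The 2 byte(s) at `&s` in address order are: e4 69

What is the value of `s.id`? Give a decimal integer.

[0]=0xe4 [1]=0x69 (big-endian) → word 0xe469
type:1 @ bit 15 → (0xe469>>15)&0x1 = 0x1
prio:3 @ bit 12 → (0xe469>>12)&0x7 = 0x6
rsvd:4 @ bit 8 → (0xe469>>8)&0xf = 0x4
id:8 @ bit 0 → (0xe469>>0)&0xff = 0x69  ←
id signed 8b, MSB=0: value = 105

105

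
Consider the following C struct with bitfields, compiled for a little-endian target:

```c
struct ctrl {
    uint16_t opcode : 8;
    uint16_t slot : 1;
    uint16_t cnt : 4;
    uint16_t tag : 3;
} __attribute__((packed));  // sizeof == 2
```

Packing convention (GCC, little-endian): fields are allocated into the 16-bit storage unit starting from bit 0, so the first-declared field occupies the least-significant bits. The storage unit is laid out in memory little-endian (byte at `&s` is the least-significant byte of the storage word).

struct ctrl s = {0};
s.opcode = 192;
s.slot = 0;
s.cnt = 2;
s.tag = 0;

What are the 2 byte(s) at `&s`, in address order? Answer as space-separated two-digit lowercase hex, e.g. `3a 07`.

opcode (8b) val=192 bits=0xc0 at bit 0: 0x00c0
slot (1b) val=0 bits=0x0 at bit 8: 0x00c0
cnt (4b) val=2 bits=0x2 at bit 9: 0x04c0
tag (3b) val=0 bits=0x0 at bit 13: 0x04c0
word = 0x04c0 → little-endian bytes:
  [0]=0xc0  [1]=0x04

c0 04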